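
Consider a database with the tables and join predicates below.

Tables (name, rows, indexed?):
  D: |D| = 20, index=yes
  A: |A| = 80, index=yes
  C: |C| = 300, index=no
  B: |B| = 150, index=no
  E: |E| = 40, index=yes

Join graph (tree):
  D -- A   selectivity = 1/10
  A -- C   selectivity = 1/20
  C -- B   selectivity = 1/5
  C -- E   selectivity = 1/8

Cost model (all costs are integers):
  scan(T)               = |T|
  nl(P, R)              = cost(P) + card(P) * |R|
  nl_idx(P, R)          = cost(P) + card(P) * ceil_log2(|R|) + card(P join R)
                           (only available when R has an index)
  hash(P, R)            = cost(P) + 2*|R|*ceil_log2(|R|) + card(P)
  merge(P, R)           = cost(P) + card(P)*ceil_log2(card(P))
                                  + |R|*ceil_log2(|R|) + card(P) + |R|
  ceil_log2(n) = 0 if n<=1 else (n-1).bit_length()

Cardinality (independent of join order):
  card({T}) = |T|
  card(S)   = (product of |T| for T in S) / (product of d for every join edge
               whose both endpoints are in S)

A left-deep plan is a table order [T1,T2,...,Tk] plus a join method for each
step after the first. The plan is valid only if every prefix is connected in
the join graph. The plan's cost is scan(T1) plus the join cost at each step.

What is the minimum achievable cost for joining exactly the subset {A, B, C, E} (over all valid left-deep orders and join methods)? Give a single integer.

11800

Selinger DP over subsets of {A,B,C,E}:
  {A}: scan cost=80, card=80
  {C}: scan cost=300, card=300
  {B}: scan cost=150, card=150
  {E}: scan cost=40, card=40
  {AC}: card=1200; try (A,hash)→1720, (A,nl_idx)→3600, (C,merge)→3720, (A,merge)→3940, (C,hash)→5560, (C,nl)→24080 …(+1); best=1720 via (A,hash)
  {BC}: card=9000; try (B,hash)→3000, (C,merge)→4500, (B,merge)→4650, (C,hash)→5700, (C,nl)→45150, (B,nl)→45300; best=3000 via (B,hash)
  {CE}: card=1500; try (E,hash)→1080, (C,merge)→3320, (E,merge)→3580, (E,nl_idx)→3600, (C,hash)→5480, (C,nl)→12040 …(+1); best=1080 via (E,hash)
  {ABC}: card=36000; try (B,hash)→5320, (A,hash)→13120, (B,merge)→17470, (A,nl_idx)→102000, (A,merge)→138640, (B,nl)→181720 …(+1); best=5320 via (B,hash)
  {ACE}: card=6000; try (E,hash)→3400, (A,hash)→3700, (E,nl_idx)→14920, (E,merge)→16400, (A,nl_idx)→17580, (A,merge)→19720 …(+2); best=3400 via (E,hash)
  {BCE}: card=45000; try (B,hash)→4980, (E,hash)→12480, (B,merge)→20430, (E,nl_idx)→102000, (E,merge)→138280, (B,nl)→226080 …(+1); best=4980 via (B,hash)
  {ABCE}: card=180000; try (B,hash)→11800, (E,hash)→41800, (A,hash)→51100, (B,merge)→88750, (E,nl_idx)→401320, (A,nl_idx)→499980 …(+5); best=11800 via (B,hash)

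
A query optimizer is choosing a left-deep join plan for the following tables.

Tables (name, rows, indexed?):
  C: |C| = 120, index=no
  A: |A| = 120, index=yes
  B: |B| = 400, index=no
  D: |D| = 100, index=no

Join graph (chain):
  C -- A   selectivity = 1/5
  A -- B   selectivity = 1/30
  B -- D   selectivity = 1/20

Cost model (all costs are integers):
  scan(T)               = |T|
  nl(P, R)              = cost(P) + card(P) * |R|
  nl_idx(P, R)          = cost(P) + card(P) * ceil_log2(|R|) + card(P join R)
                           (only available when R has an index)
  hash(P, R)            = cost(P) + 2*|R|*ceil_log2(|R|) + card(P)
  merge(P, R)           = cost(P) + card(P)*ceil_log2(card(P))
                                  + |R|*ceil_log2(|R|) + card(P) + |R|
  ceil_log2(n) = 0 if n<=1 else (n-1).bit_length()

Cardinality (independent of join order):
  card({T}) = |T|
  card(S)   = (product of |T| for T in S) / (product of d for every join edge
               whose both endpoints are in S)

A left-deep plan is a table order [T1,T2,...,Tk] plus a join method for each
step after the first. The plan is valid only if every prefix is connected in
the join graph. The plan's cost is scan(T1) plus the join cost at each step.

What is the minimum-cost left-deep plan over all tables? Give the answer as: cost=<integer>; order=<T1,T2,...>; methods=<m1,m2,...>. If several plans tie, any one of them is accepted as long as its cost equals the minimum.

cost=15160; order=B,A,D,C; methods=hash,hash,hash

Selinger DP (subsets sized 1..n):
  {C}: scan cost=120, card=120
  {A}: scan cost=120, card=120
  {B}: scan cost=400, card=400
  {D}: scan cost=100, card=100
  {AC}: card=2880; try (C,hash)→1920, (A,hash)→1920, (C,merge)→2040, (A,merge)→2040, (A,nl_idx)→3840, (C,nl)→14520 …(+1); best=1920 via (C,hash)
  {AB}: card=1600; try (A,hash)→2480, (A,nl_idx)→4800, (B,merge)→5080, (A,merge)→5360, (B,hash)→7440, (B,nl)→48120 …(+1); best=2480 via (A,hash)
  {BD}: card=2000; try (D,hash)→2200, (B,merge)→4900, (D,merge)→5200, (B,hash)→7400, (B,nl)→40100, (D,nl)→40400; best=2200 via (D,hash)
  {ABC}: card=38400; try (C,hash)→5760, (B,hash)→12000, (C,merge)→22640, (B,merge)→43360, (C,nl)→194480, (B,nl)→1153920; best=5760 via (C,hash)
  {ABD}: card=8000; try (D,hash)→5480, (A,hash)→5880, (D,merge)→22480, (A,nl_idx)→24200, (A,merge)→27160, (D,nl)→162480 …(+1); best=5480 via (D,hash)
  {ABCD}: card=192000; try (C,hash)→15160, (D,hash)→45560, (C,merge)→118440, (D,merge)→659360, (C,nl)→965480, (D,nl)→3845760; best=15160 via (C,hash)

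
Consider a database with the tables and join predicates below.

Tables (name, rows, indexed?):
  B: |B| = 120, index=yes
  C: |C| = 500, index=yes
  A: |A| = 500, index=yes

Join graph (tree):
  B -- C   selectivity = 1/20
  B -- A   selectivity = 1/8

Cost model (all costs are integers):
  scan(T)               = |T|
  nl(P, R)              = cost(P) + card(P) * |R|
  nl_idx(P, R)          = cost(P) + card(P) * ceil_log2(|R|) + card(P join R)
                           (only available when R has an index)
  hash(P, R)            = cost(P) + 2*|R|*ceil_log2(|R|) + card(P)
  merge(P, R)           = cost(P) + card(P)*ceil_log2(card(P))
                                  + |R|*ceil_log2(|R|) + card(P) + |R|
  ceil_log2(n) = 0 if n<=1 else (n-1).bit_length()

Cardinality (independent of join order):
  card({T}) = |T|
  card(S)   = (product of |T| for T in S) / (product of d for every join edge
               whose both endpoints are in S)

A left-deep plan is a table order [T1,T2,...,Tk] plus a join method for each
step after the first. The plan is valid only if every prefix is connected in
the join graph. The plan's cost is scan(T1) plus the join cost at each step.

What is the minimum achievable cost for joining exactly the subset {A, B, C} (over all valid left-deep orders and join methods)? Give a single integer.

Selinger DP over subsets of {A,B,C}:
  {B}: scan cost=120, card=120
  {C}: scan cost=500, card=500
  {A}: scan cost=500, card=500
  {BC}: card=3000; try (B,hash)→2680, (C,nl_idx)→4200, (C,merge)→6080, (B,merge)→6460, (B,nl_idx)→7000, (C,hash)→9240 …(+2); best=2680 via (B,hash)
  {AB}: card=7500; try (B,hash)→2680, (A,merge)→6080, (B,merge)→6460, (A,nl_idx)→8700, (A,hash)→9240, (B,nl_idx)→11500 …(+2); best=2680 via (B,hash)
  {ABC}: card=187500; try (A,hash)→14680, (C,hash)→19180, (A,merge)→46680, (C,merge)→112680, (A,nl_idx)→217180, (C,nl_idx)→257680 …(+2); best=14680 via (A,hash)

14680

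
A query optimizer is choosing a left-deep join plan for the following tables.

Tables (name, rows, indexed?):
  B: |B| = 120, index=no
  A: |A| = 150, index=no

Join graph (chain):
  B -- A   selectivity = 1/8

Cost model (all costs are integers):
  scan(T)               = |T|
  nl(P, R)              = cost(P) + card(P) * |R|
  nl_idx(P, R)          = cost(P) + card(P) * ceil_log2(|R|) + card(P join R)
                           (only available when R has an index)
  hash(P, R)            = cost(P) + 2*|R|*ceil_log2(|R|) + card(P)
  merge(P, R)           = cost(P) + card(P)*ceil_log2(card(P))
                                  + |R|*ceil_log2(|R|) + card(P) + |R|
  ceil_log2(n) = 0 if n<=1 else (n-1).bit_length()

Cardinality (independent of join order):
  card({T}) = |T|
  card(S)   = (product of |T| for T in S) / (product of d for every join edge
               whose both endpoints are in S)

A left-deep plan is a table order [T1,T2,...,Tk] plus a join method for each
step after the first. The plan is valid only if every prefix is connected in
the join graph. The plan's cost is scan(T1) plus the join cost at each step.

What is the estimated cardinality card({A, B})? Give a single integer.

2250

Tables in S: A(150), B(120)
Edges inside S: B-A(d=8)
numerator = 150 * 120 = 18000
denominator = 8 = 8
card(S) = 18000 / 8 = 2250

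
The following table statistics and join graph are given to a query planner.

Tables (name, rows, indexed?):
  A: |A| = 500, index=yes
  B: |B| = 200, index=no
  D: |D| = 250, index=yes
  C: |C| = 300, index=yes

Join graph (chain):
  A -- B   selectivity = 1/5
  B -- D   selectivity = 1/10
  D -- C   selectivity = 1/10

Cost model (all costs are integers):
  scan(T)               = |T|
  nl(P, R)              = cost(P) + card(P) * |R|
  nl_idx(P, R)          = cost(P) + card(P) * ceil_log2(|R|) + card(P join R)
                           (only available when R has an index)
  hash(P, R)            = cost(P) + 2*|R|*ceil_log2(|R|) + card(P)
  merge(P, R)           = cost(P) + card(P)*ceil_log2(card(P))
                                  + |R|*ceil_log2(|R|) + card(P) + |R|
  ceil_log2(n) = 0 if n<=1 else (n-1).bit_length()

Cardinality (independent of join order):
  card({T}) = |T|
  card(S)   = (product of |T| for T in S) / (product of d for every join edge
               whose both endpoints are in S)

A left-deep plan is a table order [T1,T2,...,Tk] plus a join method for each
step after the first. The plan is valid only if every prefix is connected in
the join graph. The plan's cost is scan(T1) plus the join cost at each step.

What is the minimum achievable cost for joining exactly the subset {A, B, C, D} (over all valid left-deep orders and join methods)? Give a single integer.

173100

Selinger DP over subsets of {A,B,C,D}:
  {A}: scan cost=500, card=500
  {B}: scan cost=200, card=200
  {D}: scan cost=250, card=250
  {C}: scan cost=300, card=300
  {AB}: card=20000; try (B,hash)→4200, (A,merge)→7000, (B,merge)→7300, (A,hash)→9400, (A,nl_idx)→22000, (A,nl)→100200 …(+1); best=4200 via (B,hash)
  {BD}: card=5000; try (B,hash)→3700, (D,merge)→4250, (B,merge)→4300, (D,hash)→4400, (D,nl_idx)→6800, (D,nl)→50200 …(+1); best=3700 via (B,hash)
  {CD}: card=7500; try (D,hash)→4600, (C,merge)→5500, (D,merge)→5550, (C,hash)→5900, (C,nl_idx)→10000, (D,nl_idx)→10200 …(+2); best=4600 via (D,hash)
  {ABD}: card=500000; try (A,hash)→17700, (D,hash)→28200, (A,merge)→78700, (D,merge)→326450, (A,nl_idx)→548700, (D,nl_idx)→664200 …(+2); best=17700 via (A,hash)
  {BCD}: card=150000; try (C,hash)→14100, (B,hash)→15300, (C,merge)→76700, (B,merge)→111400, (C,nl_idx)→198700, (C,nl)→1503700 …(+1); best=14100 via (C,hash)
  {ABCD}: card=15000000; try (A,hash)→173100, (C,hash)→523100, (A,merge)→2869100, (C,merge)→10020700, (A,nl_idx)→16364100, (C,nl_idx)→19517700 …(+2); best=173100 via (A,hash)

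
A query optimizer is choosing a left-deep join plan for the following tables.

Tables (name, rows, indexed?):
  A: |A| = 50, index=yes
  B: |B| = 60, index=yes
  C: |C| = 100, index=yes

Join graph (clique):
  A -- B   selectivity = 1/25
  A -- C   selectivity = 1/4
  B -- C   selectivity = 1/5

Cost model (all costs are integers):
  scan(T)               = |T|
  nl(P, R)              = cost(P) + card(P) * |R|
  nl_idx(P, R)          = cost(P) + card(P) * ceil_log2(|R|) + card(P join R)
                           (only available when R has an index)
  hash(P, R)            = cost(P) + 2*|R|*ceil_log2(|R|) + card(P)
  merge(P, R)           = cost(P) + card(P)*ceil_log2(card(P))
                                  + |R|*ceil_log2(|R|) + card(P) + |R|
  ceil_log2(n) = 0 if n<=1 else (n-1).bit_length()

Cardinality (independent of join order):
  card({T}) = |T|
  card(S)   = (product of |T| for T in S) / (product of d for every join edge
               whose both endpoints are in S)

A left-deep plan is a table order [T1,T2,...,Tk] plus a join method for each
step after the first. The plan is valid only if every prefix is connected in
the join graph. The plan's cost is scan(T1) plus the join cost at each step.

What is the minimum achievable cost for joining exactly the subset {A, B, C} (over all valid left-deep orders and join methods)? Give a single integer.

1910

Selinger DP over subsets of {A,B,C}:
  {A}: scan cost=50, card=50
  {B}: scan cost=60, card=60
  {C}: scan cost=100, card=100
  {AB}: card=120; try (B,nl_idx)→470, (A,nl_idx)→540, (A,hash)→720, (B,hash)→820, (B,merge)→820, (A,merge)→830 …(+2); best=470 via (B,nl_idx)
  {AC}: card=1250; try (A,hash)→800, (C,merge)→1200, (A,merge)→1250, (C,hash)→1500, (C,nl_idx)→1650, (A,nl_idx)→1950 …(+2); best=800 via (A,hash)
  {BC}: card=1200; try (B,hash)→920, (C,merge)→1280, (B,merge)→1320, (C,hash)→1520, (C,nl_idx)→1680, (B,nl_idx)→1900 …(+2); best=920 via (B,hash)
  {ABC}: card=600; try (C,nl_idx)→1910, (C,hash)→1990, (C,merge)→2230, (A,hash)→2720, (B,hash)→2770, (A,nl_idx)→8720 …(+6); best=1910 via (C,nl_idx)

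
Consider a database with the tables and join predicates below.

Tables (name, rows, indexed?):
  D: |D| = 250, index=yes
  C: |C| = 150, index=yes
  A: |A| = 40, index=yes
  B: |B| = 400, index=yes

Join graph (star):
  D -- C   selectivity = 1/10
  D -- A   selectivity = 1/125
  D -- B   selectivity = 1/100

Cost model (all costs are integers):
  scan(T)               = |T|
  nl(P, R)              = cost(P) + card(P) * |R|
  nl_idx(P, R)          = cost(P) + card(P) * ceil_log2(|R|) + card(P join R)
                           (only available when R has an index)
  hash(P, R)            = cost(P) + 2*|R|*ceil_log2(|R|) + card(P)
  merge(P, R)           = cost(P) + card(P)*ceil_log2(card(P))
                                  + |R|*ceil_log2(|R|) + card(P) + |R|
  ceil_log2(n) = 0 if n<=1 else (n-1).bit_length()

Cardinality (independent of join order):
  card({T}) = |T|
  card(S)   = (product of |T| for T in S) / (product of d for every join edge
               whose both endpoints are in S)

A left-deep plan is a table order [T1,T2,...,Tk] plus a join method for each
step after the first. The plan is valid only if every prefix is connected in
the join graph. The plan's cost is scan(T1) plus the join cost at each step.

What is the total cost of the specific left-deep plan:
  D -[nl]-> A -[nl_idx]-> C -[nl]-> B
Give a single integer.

492090

step 1: scan D: cost=250, card=250
step 2: join A via nl
    card(P join A) = 250*40/(125) = 80
    cost = 250 + 250*40 = 10250
step 3: join C via nl_idx
    card(P join C) = 80*150/(10) = 1200
    cost = 10250 + 80*8 + 1200 = 12090
step 4: join B via nl
    card(P join B) = 1200*400/(100) = 4800
    cost = 12090 + 1200*400 = 492090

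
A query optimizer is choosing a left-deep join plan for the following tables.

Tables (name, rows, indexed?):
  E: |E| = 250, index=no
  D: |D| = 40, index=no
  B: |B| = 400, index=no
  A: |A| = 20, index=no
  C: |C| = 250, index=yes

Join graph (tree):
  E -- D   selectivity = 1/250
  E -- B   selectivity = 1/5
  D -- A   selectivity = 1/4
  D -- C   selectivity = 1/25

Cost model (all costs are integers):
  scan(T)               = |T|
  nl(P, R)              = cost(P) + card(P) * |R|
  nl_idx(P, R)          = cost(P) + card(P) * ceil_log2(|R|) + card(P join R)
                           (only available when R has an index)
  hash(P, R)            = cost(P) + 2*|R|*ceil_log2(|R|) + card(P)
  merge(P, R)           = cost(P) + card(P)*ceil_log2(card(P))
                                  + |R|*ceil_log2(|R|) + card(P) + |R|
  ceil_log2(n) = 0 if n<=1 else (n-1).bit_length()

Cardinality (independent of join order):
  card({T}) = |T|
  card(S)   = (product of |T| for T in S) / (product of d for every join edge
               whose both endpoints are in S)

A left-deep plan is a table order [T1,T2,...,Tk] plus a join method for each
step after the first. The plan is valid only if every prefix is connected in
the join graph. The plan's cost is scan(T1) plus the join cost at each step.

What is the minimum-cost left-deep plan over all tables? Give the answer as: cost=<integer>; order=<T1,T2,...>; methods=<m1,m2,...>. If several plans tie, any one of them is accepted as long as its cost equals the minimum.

Selinger DP (subsets sized 1..n):
  {E}: scan cost=250, card=250
  {D}: scan cost=40, card=40
  {B}: scan cost=400, card=400
  {A}: scan cost=20, card=20
  {C}: scan cost=250, card=250
  {DE}: card=40; try (D,hash)→980, (E,merge)→2570, (D,merge)→2780, (E,hash)→4080, (E,nl)→10040, (D,nl)→10250; best=980 via (D,hash)
  {BE}: card=20000; try (E,hash)→4800, (B,merge)→6500, (E,merge)→6650, (B,hash)→7700, (B,nl)→100250, (E,nl)→100400; best=4800 via (E,hash)
  {AD}: card=200; try (A,hash)→280, (D,merge)→420, (A,merge)→440, (D,hash)→520, (D,nl)→820, (A,nl)→840; best=280 via (A,hash)
  {CD}: card=400; try (C,nl_idx)→760, (D,hash)→980, (C,merge)→2570, (D,merge)→2780, (C,hash)→4080, (C,nl)→10040 …(+1); best=760 via (C,nl_idx)
  {BDE}: card=3200; try (B,merge)→5260, (B,hash)→8220, (B,nl)→16980, (D,hash)→25280, (D,merge)→325080, (D,nl)→804800; best=5260 via (B,merge)
  {ADE}: card=200; try (A,hash)→1220, (A,merge)→1380, (A,nl)→1780, (E,merge)→4330, (E,hash)→4480, (E,nl)→50280; best=1220 via (A,hash)
  {CDE}: card=400; try (C,nl_idx)→1700, (C,merge)→3510, (C,hash)→5020, (E,hash)→5160, (E,merge)→7010, (C,nl)→10980 …(+1); best=1700 via (C,nl_idx)
  {ACD}: card=2000; try (A,hash)→1360, (C,nl_idx)→3880, (C,merge)→4330, (C,hash)→4480, (A,merge)→4880, (A,nl)→8760 …(+1); best=1360 via (A,hash)
  {ABDE}: card=16000; try (B,merge)→7020, (B,hash)→8620, (A,hash)→8660, (A,merge)→46980, (A,nl)→69260, (B,nl)→81220; best=7020 via (B,merge)
  {BCDE}: card=32000; try (B,hash)→9300, (B,merge)→9700, (C,hash)→12460, (C,merge)→49110, (C,nl_idx)→62860, (B,nl)→161700 …(+1); best=9300 via (B,hash)
  {ACDE}: card=2000; try (A,hash)→2300, (C,nl_idx)→4820, (C,merge)→5270, (C,hash)→5420, (A,merge)→5820, (E,hash)→7360 …(+4); best=2300 via (A,hash)
  {ABCDE}: card=160000; try (B,hash)→11500, (C,hash)→27020, (B,merge)→30300, (A,hash)→41500, (C,merge)→249270, (C,nl_idx)→295020 …(+4); best=11500 via (B,hash)

cost=11500; order=E,D,C,A,B; methods=hash,nl_idx,hash,hash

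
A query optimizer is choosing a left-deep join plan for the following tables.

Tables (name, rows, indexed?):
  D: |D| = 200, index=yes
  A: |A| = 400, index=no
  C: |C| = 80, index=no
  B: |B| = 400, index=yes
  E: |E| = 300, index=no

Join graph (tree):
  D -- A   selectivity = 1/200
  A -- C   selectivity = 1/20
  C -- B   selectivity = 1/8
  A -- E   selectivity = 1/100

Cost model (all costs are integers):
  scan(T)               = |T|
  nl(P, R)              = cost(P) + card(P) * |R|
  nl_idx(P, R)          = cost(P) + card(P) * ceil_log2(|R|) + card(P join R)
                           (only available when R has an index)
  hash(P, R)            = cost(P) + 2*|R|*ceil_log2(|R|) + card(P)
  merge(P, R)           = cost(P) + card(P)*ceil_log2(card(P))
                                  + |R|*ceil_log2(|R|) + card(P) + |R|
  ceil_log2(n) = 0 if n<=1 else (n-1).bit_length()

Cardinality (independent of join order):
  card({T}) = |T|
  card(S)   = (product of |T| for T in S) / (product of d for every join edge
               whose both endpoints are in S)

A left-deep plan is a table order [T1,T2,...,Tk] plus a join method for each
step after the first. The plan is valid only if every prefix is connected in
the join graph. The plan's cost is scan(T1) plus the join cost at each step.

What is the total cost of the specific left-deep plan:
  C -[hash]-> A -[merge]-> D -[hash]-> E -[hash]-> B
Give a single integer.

47360

step 1: scan C: cost=80, card=80
step 2: join A via hash
    card(P join A) = 80*400/(20) = 1600
    cost = 80 + 2*400*9 + 80 = 7360
step 3: join D via merge
    card(P join D) = 1600*200/(200) = 1600
    cost = 7360 + 1600*11 + 200*8 + 1600 + 200 = 28360
step 4: join E via hash
    card(P join E) = 1600*300/(100) = 4800
    cost = 28360 + 2*300*9 + 1600 = 35360
step 5: join B via hash
    card(P join B) = 4800*400/(8) = 240000
    cost = 35360 + 2*400*9 + 4800 = 47360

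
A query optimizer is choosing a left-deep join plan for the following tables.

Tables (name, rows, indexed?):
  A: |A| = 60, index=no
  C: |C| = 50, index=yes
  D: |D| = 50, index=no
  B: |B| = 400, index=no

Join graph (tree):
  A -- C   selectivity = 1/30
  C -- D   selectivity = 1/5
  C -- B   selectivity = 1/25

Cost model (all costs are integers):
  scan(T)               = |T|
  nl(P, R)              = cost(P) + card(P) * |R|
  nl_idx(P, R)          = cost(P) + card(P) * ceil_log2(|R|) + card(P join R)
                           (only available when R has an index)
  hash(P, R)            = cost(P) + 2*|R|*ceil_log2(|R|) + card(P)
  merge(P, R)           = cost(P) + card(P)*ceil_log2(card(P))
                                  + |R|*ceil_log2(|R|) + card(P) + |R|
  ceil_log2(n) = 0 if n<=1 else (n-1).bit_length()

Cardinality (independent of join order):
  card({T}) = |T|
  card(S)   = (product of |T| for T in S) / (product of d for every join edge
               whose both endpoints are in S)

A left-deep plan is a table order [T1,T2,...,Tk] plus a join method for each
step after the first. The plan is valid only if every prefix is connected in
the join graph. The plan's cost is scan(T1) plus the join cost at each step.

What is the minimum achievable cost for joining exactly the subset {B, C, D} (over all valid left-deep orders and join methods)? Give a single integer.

Selinger DP over subsets of {B,C,D}:
  {C}: scan cost=50, card=50
  {D}: scan cost=50, card=50
  {B}: scan cost=400, card=400
  {CD}: card=500; try (D,hash)→700, (C,hash)→700, (D,merge)→750, (C,merge)→750, (C,nl_idx)→850, (D,nl)→2550 …(+1); best=700 via (D,hash)
  {BC}: card=800; try (C,hash)→1400, (C,nl_idx)→3600, (B,merge)→4400, (C,merge)→4750, (B,hash)→7300, (B,nl)→20050 …(+1); best=1400 via (C,hash)
  {BCD}: card=8000; try (D,hash)→2800, (B,hash)→8400, (B,merge)→9700, (D,merge)→10550, (D,nl)→41400, (B,nl)→200700; best=2800 via (D,hash)

2800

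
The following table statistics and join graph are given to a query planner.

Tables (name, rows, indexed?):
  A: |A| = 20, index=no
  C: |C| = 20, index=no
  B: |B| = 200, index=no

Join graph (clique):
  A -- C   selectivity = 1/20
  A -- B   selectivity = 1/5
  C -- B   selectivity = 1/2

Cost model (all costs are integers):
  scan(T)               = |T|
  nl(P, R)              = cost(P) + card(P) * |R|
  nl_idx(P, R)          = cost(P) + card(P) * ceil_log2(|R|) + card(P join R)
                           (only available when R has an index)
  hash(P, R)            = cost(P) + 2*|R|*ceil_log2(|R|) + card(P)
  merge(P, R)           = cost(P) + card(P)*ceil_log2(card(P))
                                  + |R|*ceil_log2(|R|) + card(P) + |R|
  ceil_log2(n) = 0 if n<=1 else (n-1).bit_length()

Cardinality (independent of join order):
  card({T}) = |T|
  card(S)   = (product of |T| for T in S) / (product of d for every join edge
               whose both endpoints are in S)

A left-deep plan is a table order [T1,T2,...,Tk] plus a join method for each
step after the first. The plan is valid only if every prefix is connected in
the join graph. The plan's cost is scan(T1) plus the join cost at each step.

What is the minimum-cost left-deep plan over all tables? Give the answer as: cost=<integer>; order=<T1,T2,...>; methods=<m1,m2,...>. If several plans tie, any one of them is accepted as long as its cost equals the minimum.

cost=1600; order=B,A,C; methods=hash,hash

Selinger DP (subsets sized 1..n):
  {A}: scan cost=20, card=20
  {C}: scan cost=20, card=20
  {B}: scan cost=200, card=200
  {AC}: card=20; try (C,hash)→240, (A,hash)→240, (C,merge)→260, (A,merge)→260, (C,nl)→420, (A,nl)→420; best=240 via (C,hash)
  {AB}: card=800; try (A,hash)→600, (B,merge)→1940, (A,merge)→2120, (B,hash)→3240, (B,nl)→4020, (A,nl)→4200; best=600 via (A,hash)
  {BC}: card=2000; try (C,hash)→600, (B,merge)→1940, (C,merge)→2120, (B,hash)→3240, (B,nl)→4020, (C,nl)→4200; best=600 via (C,hash)
  {ABC}: card=400; try (C,hash)→1600, (B,merge)→2160, (A,hash)→2800, (B,hash)→3460, (B,nl)→4240, (C,merge)→9520 …(+3); best=1600 via (C,hash)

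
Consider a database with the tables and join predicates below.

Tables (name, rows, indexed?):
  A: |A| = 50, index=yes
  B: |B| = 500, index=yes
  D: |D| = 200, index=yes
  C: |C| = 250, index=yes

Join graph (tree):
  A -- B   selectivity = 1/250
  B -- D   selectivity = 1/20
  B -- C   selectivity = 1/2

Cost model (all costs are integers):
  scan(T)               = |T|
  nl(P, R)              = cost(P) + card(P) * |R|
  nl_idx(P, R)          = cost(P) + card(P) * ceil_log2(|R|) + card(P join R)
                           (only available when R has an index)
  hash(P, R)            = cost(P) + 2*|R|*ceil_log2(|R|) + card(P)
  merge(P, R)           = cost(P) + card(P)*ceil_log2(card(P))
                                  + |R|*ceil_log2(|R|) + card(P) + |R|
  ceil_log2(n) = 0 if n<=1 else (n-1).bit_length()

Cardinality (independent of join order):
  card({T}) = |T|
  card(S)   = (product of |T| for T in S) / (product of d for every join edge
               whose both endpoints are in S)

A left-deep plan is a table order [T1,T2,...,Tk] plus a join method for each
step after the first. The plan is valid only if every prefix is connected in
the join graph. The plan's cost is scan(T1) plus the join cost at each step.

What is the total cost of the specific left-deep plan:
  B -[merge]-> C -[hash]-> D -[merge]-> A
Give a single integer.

step 1: scan B: cost=500, card=500
step 2: join C via merge
    card(P join C) = 500*250/(2) = 62500
    cost = 500 + 500*9 + 250*8 + 500 + 250 = 7750
step 3: join D via hash
    card(P join D) = 62500*200/(20) = 625000
    cost = 7750 + 2*200*8 + 62500 = 73450
step 4: join A via merge
    card(P join A) = 625000*50/(250) = 125000
    cost = 73450 + 625000*20 + 50*6 + 625000 + 50 = 13198800

13198800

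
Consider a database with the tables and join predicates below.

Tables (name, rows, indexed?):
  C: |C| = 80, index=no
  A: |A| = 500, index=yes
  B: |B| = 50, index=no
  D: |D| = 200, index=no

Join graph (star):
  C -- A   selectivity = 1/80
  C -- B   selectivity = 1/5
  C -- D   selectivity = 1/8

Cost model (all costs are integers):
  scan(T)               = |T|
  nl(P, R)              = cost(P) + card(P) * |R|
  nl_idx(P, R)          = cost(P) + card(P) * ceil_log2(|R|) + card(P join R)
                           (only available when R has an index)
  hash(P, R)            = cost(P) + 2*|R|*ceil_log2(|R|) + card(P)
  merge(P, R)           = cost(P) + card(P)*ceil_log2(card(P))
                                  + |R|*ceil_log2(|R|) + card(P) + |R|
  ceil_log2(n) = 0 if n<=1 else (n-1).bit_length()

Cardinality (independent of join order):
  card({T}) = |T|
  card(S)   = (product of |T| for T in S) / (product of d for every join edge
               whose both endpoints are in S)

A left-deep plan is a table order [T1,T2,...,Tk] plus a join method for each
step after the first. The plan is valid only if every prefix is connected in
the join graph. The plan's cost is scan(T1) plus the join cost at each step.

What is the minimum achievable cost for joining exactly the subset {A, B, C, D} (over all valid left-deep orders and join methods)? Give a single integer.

10600

Selinger DP over subsets of {A,B,C,D}:
  {C}: scan cost=80, card=80
  {A}: scan cost=500, card=500
  {B}: scan cost=50, card=50
  {D}: scan cost=200, card=200
  {AC}: card=500; try (A,nl_idx)→1300, (C,hash)→2120, (A,merge)→5720, (C,merge)→6140, (A,hash)→9160, (A,nl)→40080 …(+1); best=1300 via (A,nl_idx)
  {BC}: card=800; try (B,hash)→760, (C,merge)→1040, (B,merge)→1070, (C,hash)→1220, (C,nl)→4050, (B,nl)→4080; best=760 via (B,hash)
  {CD}: card=2000; try (C,hash)→1520, (D,merge)→2520, (C,merge)→2640, (D,hash)→3360, (D,nl)→16080, (C,nl)→16200; best=1520 via (C,hash)
  {ABC}: card=5000; try (B,hash)→2400, (B,merge)→6650, (A,hash)→10560, (A,nl_idx)→12960, (A,merge)→14560, (B,nl)→26300 …(+1); best=2400 via (B,hash)
  {ACD}: card=12500; try (D,hash)→5000, (D,merge)→8100, (A,hash)→12520, (A,merge)→30520, (A,nl_idx)→32020, (D,nl)→101300 …(+1); best=5000 via (D,hash)
  {BCD}: card=20000; try (B,hash)→4120, (D,hash)→4760, (D,merge)→11360, (B,merge)→25870, (B,nl)→101520, (D,nl)→160760; best=4120 via (B,hash)
  {ABCD}: card=125000; try (D,hash)→10600, (B,hash)→18100, (A,hash)→33120, (D,merge)→74200, (B,merge)→192850, (A,nl_idx)→309120 …(+4); best=10600 via (D,hash)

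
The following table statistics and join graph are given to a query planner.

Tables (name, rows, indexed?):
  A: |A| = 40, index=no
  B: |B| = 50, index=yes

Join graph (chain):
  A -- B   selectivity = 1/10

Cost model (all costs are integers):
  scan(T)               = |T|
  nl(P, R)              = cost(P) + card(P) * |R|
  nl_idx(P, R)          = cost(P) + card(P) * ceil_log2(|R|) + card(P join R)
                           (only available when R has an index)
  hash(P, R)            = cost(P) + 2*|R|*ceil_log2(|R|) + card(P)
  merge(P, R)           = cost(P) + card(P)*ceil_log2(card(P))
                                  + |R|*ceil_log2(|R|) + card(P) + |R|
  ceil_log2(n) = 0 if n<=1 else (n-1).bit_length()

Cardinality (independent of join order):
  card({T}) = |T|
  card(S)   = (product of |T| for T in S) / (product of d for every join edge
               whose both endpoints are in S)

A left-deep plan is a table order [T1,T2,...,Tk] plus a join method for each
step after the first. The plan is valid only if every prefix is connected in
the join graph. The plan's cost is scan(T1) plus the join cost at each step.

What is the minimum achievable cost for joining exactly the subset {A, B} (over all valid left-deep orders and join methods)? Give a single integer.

Selinger DP over subsets of {A,B}:
  {A}: scan cost=40, card=40
  {B}: scan cost=50, card=50
  {AB}: card=200; try (B,nl_idx)→480, (A,hash)→580, (B,merge)→670, (B,hash)→680, (A,merge)→680, (B,nl)→2040 …(+1); best=480 via (B,nl_idx)

480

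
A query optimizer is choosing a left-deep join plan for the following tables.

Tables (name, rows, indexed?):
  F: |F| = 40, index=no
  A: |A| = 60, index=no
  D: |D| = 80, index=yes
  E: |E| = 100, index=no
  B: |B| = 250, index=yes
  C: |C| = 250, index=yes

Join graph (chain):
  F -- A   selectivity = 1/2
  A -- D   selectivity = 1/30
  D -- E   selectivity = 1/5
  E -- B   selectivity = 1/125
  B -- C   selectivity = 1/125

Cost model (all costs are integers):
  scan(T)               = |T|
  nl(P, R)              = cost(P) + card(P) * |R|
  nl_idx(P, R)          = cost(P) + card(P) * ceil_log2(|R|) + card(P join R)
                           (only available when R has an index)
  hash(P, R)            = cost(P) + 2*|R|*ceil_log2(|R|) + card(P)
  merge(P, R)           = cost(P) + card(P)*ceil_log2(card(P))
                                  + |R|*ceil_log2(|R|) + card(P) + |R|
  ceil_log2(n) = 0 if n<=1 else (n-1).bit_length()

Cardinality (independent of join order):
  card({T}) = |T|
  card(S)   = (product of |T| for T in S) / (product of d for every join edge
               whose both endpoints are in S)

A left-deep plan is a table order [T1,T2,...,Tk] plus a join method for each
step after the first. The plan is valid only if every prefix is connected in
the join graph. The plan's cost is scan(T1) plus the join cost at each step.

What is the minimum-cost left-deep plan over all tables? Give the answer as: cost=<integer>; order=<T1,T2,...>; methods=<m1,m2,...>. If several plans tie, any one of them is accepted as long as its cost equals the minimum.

cost=25020; order=E,B,C,D,A,F; methods=nl_idx,nl_idx,hash,hash,hash

Selinger DP (subsets sized 1..n):
  {F}: scan cost=40, card=40
  {A}: scan cost=60, card=60
  {D}: scan cost=80, card=80
  {E}: scan cost=100, card=100
  {B}: scan cost=250, card=250
  {C}: scan cost=250, card=250
  {AF}: card=1200; try (F,hash)→600, (A,merge)→740, (F,merge)→760, (A,hash)→800, (A,nl)→2440, (F,nl)→2460; best=600 via (F,hash)
  {AD}: card=160; try (D,nl_idx)→640, (A,hash)→880, (D,merge)→1120, (A,merge)→1140, (D,hash)→1240, (D,nl)→4860 …(+1); best=640 via (D,nl_idx)
  {DE}: card=1600; try (D,hash)→1320, (E,merge)→1520, (D,merge)→1540, (E,hash)→1560, (D,nl_idx)→2400, (E,nl)→8080 …(+1); best=1320 via (D,hash)
  {BE}: card=200; try (B,nl_idx)→1100, (E,hash)→1900, (B,merge)→3150, (E,merge)→3300, (B,hash)→4200, (B,nl)→25100 …(+1); best=1100 via (B,nl_idx)
  {BC}: card=500; try (C,nl_idx)→2750, (B,nl_idx)→2750, (C,hash)→4500, (B,hash)→4500, (C,merge)→4750, (B,merge)→4750 …(+2); best=2750 via (C,nl_idx)
  {ADF}: card=3200; try (F,hash)→1280, (F,merge)→2360, (D,hash)→2920, (F,nl)→7040, (D,nl_idx)→12200, (D,merge)→15640 …(+1); best=1280 via (F,hash)
  {ADE}: card=3200; try (E,hash)→2200, (E,merge)→2880, (A,hash)→3640, (E,nl)→16640, (A,merge)→20940, (A,nl)→97320; best=2200 via (E,hash)
  {BDE}: card=3200; try (D,hash)→2420, (D,merge)→3540, (D,nl_idx)→5700, (B,hash)→6920, (D,nl)→17100, (B,nl_idx)→17320 …(+2); best=2420 via (D,hash)
  {BCE}: card=400; try (C,nl_idx)→3100, (E,hash)→4650, (C,merge)→5150, (C,hash)→5300, (E,merge)→8550, (C,nl)→51100 …(+1); best=3100 via (C,nl_idx)
  {ADEF}: card=64000; try (F,hash)→5880, (E,hash)→5880, (E,merge)→43680, (F,merge)→44080, (F,nl)→130200, (E,nl)→321280; best=5880 via (F,hash)
  {ABDE}: card=6400; try (A,hash)→6340, (B,hash)→9400, (B,nl_idx)→34200, (A,merge)→44440, (B,merge)→46050, (A,nl)→194420 …(+1); best=6340 via (A,hash)
  {BCDE}: card=6400; try (D,hash)→4620, (D,merge)→7740, (C,hash)→9620, (D,nl_idx)→12300, (C,nl_idx)→34420, (D,nl)→35100 …(+2); best=4620 via (D,hash)
  {ABDEF}: card=128000; try (F,hash)→13220, (B,hash)→73880, (F,merge)→96220, (F,nl)→262340, (B,nl_idx)→645880, (B,merge)→1096130 …(+1); best=13220 via (F,hash)
  {ABCDE}: card=12800; try (A,hash)→11740, (C,hash)→16740, (C,nl_idx)→70340, (A,merge)→94640, (C,merge)→98190, (A,nl)→388620 …(+1); best=11740 via (A,hash)
  {ABCDEF}: card=256000; try (F,hash)→25020, (C,hash)→145220, (F,merge)→204020, (F,nl)→523740, (C,nl_idx)→1293220, (C,merge)→2319470 …(+1); best=25020 via (F,hash)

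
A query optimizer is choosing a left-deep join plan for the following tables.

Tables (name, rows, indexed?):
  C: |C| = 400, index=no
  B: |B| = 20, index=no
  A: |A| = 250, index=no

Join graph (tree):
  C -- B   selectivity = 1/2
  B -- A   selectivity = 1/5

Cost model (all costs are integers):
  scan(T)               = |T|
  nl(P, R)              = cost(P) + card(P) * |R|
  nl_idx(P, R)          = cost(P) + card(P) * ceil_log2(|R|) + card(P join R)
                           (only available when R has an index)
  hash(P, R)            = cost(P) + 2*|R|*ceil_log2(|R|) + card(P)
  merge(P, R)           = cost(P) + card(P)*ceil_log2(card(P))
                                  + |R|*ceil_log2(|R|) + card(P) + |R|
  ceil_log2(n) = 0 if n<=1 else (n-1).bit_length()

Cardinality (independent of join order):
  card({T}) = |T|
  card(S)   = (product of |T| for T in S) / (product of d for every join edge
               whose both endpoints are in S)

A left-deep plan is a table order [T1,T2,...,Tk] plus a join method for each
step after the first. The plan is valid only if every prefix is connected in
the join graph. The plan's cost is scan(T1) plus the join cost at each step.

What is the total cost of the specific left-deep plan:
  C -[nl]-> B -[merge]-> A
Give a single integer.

step 1: scan C: cost=400, card=400
step 2: join B via nl
    card(P join B) = 400*20/(2) = 4000
    cost = 400 + 400*20 = 8400
step 3: join A via merge
    card(P join A) = 4000*250/(5) = 200000
    cost = 8400 + 4000*12 + 250*8 + 4000 + 250 = 62650

62650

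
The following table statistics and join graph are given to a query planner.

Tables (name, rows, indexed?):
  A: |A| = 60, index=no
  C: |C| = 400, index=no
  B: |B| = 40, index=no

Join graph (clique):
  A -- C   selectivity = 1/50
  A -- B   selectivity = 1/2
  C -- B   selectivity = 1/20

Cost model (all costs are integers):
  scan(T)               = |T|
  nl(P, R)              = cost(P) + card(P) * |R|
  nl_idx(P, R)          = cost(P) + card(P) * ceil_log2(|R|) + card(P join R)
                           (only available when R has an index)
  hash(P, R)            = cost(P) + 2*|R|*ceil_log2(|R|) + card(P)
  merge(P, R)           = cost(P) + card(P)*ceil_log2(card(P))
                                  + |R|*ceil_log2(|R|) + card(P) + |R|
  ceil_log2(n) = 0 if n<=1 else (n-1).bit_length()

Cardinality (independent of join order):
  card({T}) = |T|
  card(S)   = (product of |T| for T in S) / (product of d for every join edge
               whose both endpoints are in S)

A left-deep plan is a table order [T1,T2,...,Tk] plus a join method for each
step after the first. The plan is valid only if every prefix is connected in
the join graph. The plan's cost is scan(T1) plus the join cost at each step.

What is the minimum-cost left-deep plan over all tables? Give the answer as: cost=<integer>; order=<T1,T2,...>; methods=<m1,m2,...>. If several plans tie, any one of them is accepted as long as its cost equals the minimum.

cost=2480; order=C,A,B; methods=hash,hash

Selinger DP (subsets sized 1..n):
  {A}: scan cost=60, card=60
  {C}: scan cost=400, card=400
  {B}: scan cost=40, card=40
  {AC}: card=480; try (A,hash)→1520, (C,merge)→4480, (A,merge)→4820, (C,hash)→7320, (C,nl)→24060, (A,nl)→24400; best=1520 via (A,hash)
  {AB}: card=1200; try (B,hash)→600, (A,merge)→740, (B,merge)→760, (A,hash)→800, (A,nl)→2440, (B,nl)→2460; best=600 via (B,hash)
  {BC}: card=800; try (B,hash)→1280, (C,merge)→4320, (B,merge)→4680, (C,hash)→7280, (C,nl)→16040, (B,nl)→16400; best=1280 via (B,hash)
  {ABC}: card=480; try (B,hash)→2480, (A,hash)→2800, (B,merge)→6600, (C,hash)→9000, (A,merge)→10500, (C,merge)→19000 …(+3); best=2480 via (B,hash)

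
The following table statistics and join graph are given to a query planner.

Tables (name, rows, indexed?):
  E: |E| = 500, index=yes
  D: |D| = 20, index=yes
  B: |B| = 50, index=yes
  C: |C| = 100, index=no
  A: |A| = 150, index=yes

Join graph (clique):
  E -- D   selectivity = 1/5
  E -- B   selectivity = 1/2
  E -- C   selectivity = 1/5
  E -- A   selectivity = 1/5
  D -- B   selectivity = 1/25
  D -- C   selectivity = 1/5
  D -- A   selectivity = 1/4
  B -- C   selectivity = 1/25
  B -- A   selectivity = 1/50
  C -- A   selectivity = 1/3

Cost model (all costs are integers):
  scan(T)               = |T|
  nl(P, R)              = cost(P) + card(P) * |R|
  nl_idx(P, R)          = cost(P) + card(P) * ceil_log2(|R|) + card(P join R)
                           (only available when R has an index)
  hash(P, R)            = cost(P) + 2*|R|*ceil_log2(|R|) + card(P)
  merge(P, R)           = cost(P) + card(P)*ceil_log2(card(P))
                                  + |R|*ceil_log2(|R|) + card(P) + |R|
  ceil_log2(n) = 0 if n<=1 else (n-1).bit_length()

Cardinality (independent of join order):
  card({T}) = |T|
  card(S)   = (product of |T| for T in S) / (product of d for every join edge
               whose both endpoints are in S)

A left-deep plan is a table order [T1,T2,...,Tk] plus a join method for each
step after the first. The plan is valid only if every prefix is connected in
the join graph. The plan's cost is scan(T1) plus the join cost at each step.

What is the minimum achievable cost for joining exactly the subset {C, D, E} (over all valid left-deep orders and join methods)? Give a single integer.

4600

Selinger DP over subsets of {C,D,E}:
  {E}: scan cost=500, card=500
  {D}: scan cost=20, card=20
  {C}: scan cost=100, card=100
  {DE}: card=2000; try (D,hash)→1200, (E,nl_idx)→2200, (D,nl_idx)→5000, (E,merge)→5140, (D,merge)→5620, (E,hash)→9040 …(+2); best=1200 via (D,hash)
  {CE}: card=10000; try (C,hash)→2400, (E,merge)→5900, (C,merge)→6300, (E,hash)→9200, (E,nl_idx)→11000, (E,nl)→50100 …(+1); best=2400 via (C,hash)
  {CD}: card=400; try (D,hash)→400, (C,merge)→940, (D,nl_idx)→1000, (D,merge)→1020, (C,hash)→1440, (C,nl)→2020 …(+1); best=400 via (D,hash)
  {CDE}: card=8000; try (C,hash)→4600, (E,merge)→9400, (E,hash)→9800, (E,nl_idx)→12000, (D,hash)→12600, (C,merge)→26000 …(+5); best=4600 via (C,hash)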